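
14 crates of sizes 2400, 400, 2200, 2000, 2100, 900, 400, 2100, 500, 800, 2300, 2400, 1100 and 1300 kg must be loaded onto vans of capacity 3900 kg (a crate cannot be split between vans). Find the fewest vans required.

Total = 2400 + 2400 + 2300 + 2200 + 2100 + 2100 + 2000 + 1300 + 1100 + 900 + 800 + 500 + 400 + 400 = 20900 kg.
Lower bound: ⌈20900/3900⌉ = 6 vans.
Also, 7 crates each exceed 1950 kg, and no two of those can share a van, so at least 7 vans are needed.
A packing using 7 vans:
  van 1: 2400 + 1300 = 3700
  van 2: 2400 + 1100 + 400 = 3900
  van 3: 2300 + 900 + 500 = 3700
  van 4: 2200 + 800 + 400 = 3400
  van 5: 2100 = 2100
  van 6: 2100 = 2100
  van 7: 2000 = 2000
This matches the lower bound, so 7 is optimal.

7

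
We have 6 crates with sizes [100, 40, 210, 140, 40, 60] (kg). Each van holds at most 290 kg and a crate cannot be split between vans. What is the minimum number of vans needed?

Total = 210 + 140 + 100 + 60 + 40 + 40 = 590 kg.
Lower bound: ⌈590/290⌉ = 3 vans.
A packing using 3 vans:
  van 1: 210 + 60 = 270
  van 2: 140 + 100 + 40 = 280
  van 3: 40 = 40
This matches the lower bound, so 3 is optimal.

3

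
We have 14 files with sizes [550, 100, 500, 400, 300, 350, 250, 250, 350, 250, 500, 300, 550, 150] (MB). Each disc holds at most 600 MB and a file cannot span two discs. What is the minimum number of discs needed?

Total = 550 + 550 + 500 + 500 + 400 + 350 + 350 + 300 + 300 + 250 + 250 + 250 + 150 + 100 = 4800 MB.
Lower bound: ⌈4800/600⌉ = 8 discs.
A packing using 9 discs:
  disc 1: 550 = 550
  disc 2: 550 = 550
  disc 3: 500 + 100 = 600
  disc 4: 500 = 500
  disc 5: 400 + 150 = 550
  disc 6: 350 + 250 = 600
  disc 7: 350 + 250 = 600
  disc 8: 300 + 300 = 600
  disc 9: 250 = 250
No arrangement into 8 discs stays within capacity, so 9 is optimal.

9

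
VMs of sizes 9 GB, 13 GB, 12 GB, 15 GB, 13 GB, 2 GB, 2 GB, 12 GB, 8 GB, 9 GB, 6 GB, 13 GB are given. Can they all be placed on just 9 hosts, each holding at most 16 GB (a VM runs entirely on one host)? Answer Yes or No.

A valid assignment using 9 hosts:
  host 1: 15 = 15
  host 2: 13 + 2 = 15
  host 3: 13 + 2 = 15
  host 4: 13 = 13
  host 5: 12 = 12
  host 6: 12 = 12
  host 7: 9 + 6 = 15
  host 8: 9 = 9
  host 9: 8 = 8
Every load is within 16 GB, so 9 hosts suffice.

Yes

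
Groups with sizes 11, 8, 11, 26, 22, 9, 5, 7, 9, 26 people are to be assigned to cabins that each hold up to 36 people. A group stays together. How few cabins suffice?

Total = 26 + 26 + 22 + 11 + 11 + 9 + 9 + 8 + 7 + 5 = 134 people.
Lower bound: ⌈134/36⌉ = 4 cabins.
A packing using 4 cabins:
  cabin 1: 26 + 9 = 35
  cabin 2: 26 + 9 = 35
  cabin 3: 22 + 11 = 33
  cabin 4: 11 + 8 + 7 + 5 = 31
This matches the lower bound, so 4 is optimal.

4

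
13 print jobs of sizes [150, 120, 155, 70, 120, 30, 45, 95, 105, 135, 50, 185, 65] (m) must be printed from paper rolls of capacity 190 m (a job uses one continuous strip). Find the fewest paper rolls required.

8

Total = 185 + 155 + 150 + 135 + 120 + 120 + 105 + 95 + 70 + 65 + 50 + 45 + 30 = 1325 m.
Lower bound: ⌈1325/190⌉ = 7 paper rolls.
A packing using 8 paper rolls:
  roll 1: 185 = 185
  roll 2: 155 + 30 = 185
  roll 3: 150 = 150
  roll 4: 135 + 50 = 185
  roll 5: 120 + 70 = 190
  roll 6: 120 + 65 = 185
  roll 7: 105 + 45 = 150
  roll 8: 95 = 95
No arrangement into 7 paper rolls stays within capacity, so 8 is optimal.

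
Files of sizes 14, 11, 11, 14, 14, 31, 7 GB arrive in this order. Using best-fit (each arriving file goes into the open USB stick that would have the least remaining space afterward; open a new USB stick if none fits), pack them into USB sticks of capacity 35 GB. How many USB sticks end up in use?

4

  14 → USB stick 1 (new)  [load 14/35]
  11 → USB stick 1  [load 25/35]
  11 → USB stick 2 (new)  [load 11/35]
  14 → USB stick 2  [load 25/35]
  14 → USB stick 3 (new)  [load 14/35]
  31 → USB stick 4 (new)  [load 31/35]
  7 → USB stick 1  [load 32/35]
4 USB sticks opened.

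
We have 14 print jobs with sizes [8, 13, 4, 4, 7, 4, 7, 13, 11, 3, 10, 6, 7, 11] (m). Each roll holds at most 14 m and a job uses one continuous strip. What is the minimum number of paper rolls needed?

9

Total = 13 + 13 + 11 + 11 + 10 + 8 + 7 + 7 + 7 + 6 + 4 + 4 + 4 + 3 = 108 m.
Lower bound: ⌈108/14⌉ = 8 paper rolls.
A packing using 9 paper rolls:
  roll 1: 13 = 13
  roll 2: 13 = 13
  roll 3: 11 + 3 = 14
  roll 4: 11 = 11
  roll 5: 10 + 4 = 14
  roll 6: 8 + 6 = 14
  roll 7: 7 + 7 = 14
  roll 8: 7 + 4 = 11
  roll 9: 4 = 4
No arrangement into 8 paper rolls stays within capacity, so 9 is optimal.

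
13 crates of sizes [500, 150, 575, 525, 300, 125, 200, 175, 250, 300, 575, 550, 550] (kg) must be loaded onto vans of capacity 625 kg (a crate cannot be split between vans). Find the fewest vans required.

Total = 575 + 575 + 550 + 550 + 525 + 500 + 300 + 300 + 250 + 200 + 175 + 150 + 125 = 4775 kg.
Lower bound: ⌈4775/625⌉ = 8 vans.
A packing using 9 vans:
  van 1: 575 = 575
  van 2: 575 = 575
  van 3: 550 = 550
  van 4: 550 = 550
  van 5: 525 = 525
  van 6: 500 + 125 = 625
  van 7: 300 + 300 = 600
  van 8: 250 + 200 + 175 = 625
  van 9: 150 = 150
No arrangement into 8 vans stays within capacity, so 9 is optimal.

9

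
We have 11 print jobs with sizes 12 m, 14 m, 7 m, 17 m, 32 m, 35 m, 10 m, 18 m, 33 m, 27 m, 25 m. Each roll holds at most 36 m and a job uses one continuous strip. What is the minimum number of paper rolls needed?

Total = 35 + 33 + 32 + 27 + 25 + 18 + 17 + 14 + 12 + 10 + 7 = 230 m.
Lower bound: ⌈230/36⌉ = 7 paper rolls.
A packing using 7 paper rolls:
  roll 1: 35 = 35
  roll 2: 33 = 33
  roll 3: 32 = 32
  roll 4: 27 + 7 = 34
  roll 5: 25 + 10 = 35
  roll 6: 18 + 17 = 35
  roll 7: 14 + 12 = 26
This matches the lower bound, so 7 is optimal.

7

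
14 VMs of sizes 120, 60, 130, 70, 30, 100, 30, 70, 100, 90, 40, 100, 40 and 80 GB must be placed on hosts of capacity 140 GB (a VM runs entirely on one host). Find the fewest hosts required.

8

Total = 130 + 120 + 100 + 100 + 100 + 90 + 80 + 70 + 70 + 60 + 40 + 40 + 30 + 30 = 1060 GB.
Lower bound: ⌈1060/140⌉ = 8 hosts.
A packing using 8 hosts:
  host 1: 130 = 130
  host 2: 120 = 120
  host 3: 100 + 40 = 140
  host 4: 100 + 40 = 140
  host 5: 100 + 30 = 130
  host 6: 90 + 30 = 120
  host 7: 80 + 60 = 140
  host 8: 70 + 70 = 140
This matches the lower bound, so 8 is optimal.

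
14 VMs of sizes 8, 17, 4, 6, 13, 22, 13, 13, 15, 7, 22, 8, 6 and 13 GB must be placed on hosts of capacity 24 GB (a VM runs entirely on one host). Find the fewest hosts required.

Total = 22 + 22 + 17 + 15 + 13 + 13 + 13 + 13 + 8 + 8 + 7 + 6 + 6 + 4 = 167 GB.
Lower bound: ⌈167/24⌉ = 7 hosts.
Also, 8 VMs each exceed 12 GB, and no two of those can share a host, so at least 8 hosts are needed.
A packing using 8 hosts:
  host 1: 22 = 22
  host 2: 22 = 22
  host 3: 17 + 7 = 24
  host 4: 15 + 8 = 23
  host 5: 13 + 8 = 21
  host 6: 13 + 6 + 4 = 23
  host 7: 13 + 6 = 19
  host 8: 13 = 13
This matches the lower bound, so 8 is optimal.

8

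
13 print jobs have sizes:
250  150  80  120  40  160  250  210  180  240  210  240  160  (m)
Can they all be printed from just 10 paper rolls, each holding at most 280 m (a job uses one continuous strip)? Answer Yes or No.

Yes

A valid assignment using 10 paper rolls:
  roll 1: 250 = 250
  roll 2: 250 = 250
  roll 3: 240 + 40 = 280
  roll 4: 240 = 240
  roll 5: 210 = 210
  roll 6: 210 = 210
  roll 7: 180 + 80 = 260
  roll 8: 160 + 120 = 280
  roll 9: 160 = 160
  roll 10: 150 = 150
Every load is within 280 m, so 10 paper rolls suffice.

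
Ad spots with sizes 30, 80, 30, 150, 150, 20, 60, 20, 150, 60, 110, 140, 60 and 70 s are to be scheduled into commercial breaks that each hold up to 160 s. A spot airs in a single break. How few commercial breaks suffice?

Total = 150 + 150 + 150 + 140 + 110 + 80 + 70 + 60 + 60 + 60 + 30 + 30 + 20 + 20 = 1130 s.
Lower bound: ⌈1130/160⌉ = 8 commercial breaks.
A packing using 8 commercial breaks:
  break 1: 150 = 150
  break 2: 150 = 150
  break 3: 150 = 150
  break 4: 140 + 20 = 160
  break 5: 110 + 30 + 20 = 160
  break 6: 80 + 70 = 150
  break 7: 60 + 60 + 30 = 150
  break 8: 60 = 60
This matches the lower bound, so 8 is optimal.

8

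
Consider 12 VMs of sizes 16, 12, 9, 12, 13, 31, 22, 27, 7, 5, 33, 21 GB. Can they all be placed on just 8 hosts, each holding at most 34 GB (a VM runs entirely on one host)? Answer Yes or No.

Yes

A valid assignment using 7 hosts:
  host 1: 33 = 33
  host 2: 31 = 31
  host 3: 27 + 7 = 34
  host 4: 22 + 12 = 34
  host 5: 21 + 13 = 34
  host 6: 16 + 12 + 5 = 33
  host 7: 9 = 9
That uses only 7 ≤ 8, so 8 hosts are enough.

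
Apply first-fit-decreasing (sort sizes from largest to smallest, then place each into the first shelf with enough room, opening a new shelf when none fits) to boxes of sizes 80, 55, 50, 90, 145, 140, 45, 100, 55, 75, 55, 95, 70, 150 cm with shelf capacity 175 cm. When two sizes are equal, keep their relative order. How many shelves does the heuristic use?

8

Sorted descending: 150, 145, 140, 100, 95, 90, 80, 75, 70, 55, 55, 55, 50, 45.
  150 → shelf 1 (new)  [load 150/175]
  145 → shelf 2 (new)  [load 145/175]
  140 → shelf 3 (new)  [load 140/175]
  100 → shelf 4 (new)  [load 100/175]
  95 → shelf 5 (new)  [load 95/175]
  90 → shelf 6 (new)  [load 90/175]
  80 → shelf 5  [load 175/175]
  75 → shelf 4  [load 175/175]
  70 → shelf 6  [load 160/175]
  55 → shelf 7 (new)  [load 55/175]
  55 → shelf 7  [load 110/175]
  55 → shelf 7  [load 165/175]
  50 → shelf 8 (new)  [load 50/175]
  45 → shelf 8  [load 95/175]
8 shelves opened.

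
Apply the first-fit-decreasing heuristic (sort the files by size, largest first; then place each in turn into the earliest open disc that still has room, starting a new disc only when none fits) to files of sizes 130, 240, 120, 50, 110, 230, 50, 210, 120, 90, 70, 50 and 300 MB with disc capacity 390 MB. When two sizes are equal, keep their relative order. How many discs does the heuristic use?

5

Sorted descending: 300, 240, 230, 210, 130, 120, 120, 110, 90, 70, 50, 50, 50.
  300 → disc 1 (new)  [load 300/390]
  240 → disc 2 (new)  [load 240/390]
  230 → disc 3 (new)  [load 230/390]
  210 → disc 4 (new)  [load 210/390]
  130 → disc 2  [load 370/390]
  120 → disc 3  [load 350/390]
  120 → disc 4  [load 330/390]
  110 → disc 5 (new)  [load 110/390]
  90 → disc 1  [load 390/390]
  70 → disc 5  [load 180/390]
  50 → disc 4  [load 380/390]
  50 → disc 5  [load 230/390]
  50 → disc 5  [load 280/390]
5 discs opened.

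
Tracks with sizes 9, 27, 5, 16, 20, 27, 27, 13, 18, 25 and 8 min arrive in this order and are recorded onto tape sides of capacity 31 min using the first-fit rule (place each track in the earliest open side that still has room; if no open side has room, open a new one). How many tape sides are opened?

  9 → side 1 (new)  [load 9/31]
  27 → side 2 (new)  [load 27/31]
  5 → side 1  [load 14/31]
  16 → side 1  [load 30/31]
  20 → side 3 (new)  [load 20/31]
  27 → side 4 (new)  [load 27/31]
  27 → side 5 (new)  [load 27/31]
  13 → side 6 (new)  [load 13/31]
  18 → side 6  [load 31/31]
  25 → side 7 (new)  [load 25/31]
  8 → side 3  [load 28/31]
7 tape sides opened.

7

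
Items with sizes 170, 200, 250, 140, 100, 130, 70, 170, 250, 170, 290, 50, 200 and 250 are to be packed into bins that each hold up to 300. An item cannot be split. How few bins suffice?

10

Total = 290 + 250 + 250 + 250 + 200 + 200 + 170 + 170 + 170 + 140 + 130 + 100 + 70 + 50 = 2440.
Lower bound: ⌈2440/300⌉ = 9 bins.
A packing using 10 bins:
  bin 1: 290 = 290
  bin 2: 250 + 50 = 300
  bin 3: 250 = 250
  bin 4: 250 = 250
  bin 5: 200 + 100 = 300
  bin 6: 200 + 70 = 270
  bin 7: 170 + 130 = 300
  bin 8: 170 = 170
  bin 9: 170 = 170
  bin 10: 140 = 140
No arrangement into 9 bins stays within capacity, so 10 is optimal.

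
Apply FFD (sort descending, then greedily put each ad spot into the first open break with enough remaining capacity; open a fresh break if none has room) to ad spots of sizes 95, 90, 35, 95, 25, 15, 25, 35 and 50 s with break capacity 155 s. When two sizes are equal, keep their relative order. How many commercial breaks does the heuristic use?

4

Sorted descending: 95, 95, 90, 50, 35, 35, 25, 25, 15.
  95 → break 1 (new)  [load 95/155]
  95 → break 2 (new)  [load 95/155]
  90 → break 3 (new)  [load 90/155]
  50 → break 1  [load 145/155]
  35 → break 2  [load 130/155]
  35 → break 3  [load 125/155]
  25 → break 2  [load 155/155]
  25 → break 3  [load 150/155]
  15 → break 4 (new)  [load 15/155]
4 commercial breaks opened.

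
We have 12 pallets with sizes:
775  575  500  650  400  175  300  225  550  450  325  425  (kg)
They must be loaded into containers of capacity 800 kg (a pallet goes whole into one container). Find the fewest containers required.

Total = 775 + 650 + 575 + 550 + 500 + 450 + 425 + 400 + 325 + 300 + 225 + 175 = 5350 kg.
Lower bound: ⌈5350/800⌉ = 7 containers.
A packing using 8 containers:
  container 1: 775 = 775
  container 2: 650 = 650
  container 3: 575 + 225 = 800
  container 4: 550 + 175 = 725
  container 5: 500 + 300 = 800
  container 6: 450 + 325 = 775
  container 7: 425 = 425
  container 8: 400 = 400
No arrangement into 7 containers stays within capacity, so 8 is optimal.

8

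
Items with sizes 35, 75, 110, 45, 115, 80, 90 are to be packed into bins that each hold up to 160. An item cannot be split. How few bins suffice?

4

Total = 115 + 110 + 90 + 80 + 75 + 45 + 35 = 550.
Lower bound: ⌈550/160⌉ = 4 bins.
A packing using 4 bins:
  bin 1: 115 + 45 = 160
  bin 2: 110 + 35 = 145
  bin 3: 90 = 90
  bin 4: 80 + 75 = 155
This matches the lower bound, so 4 is optimal.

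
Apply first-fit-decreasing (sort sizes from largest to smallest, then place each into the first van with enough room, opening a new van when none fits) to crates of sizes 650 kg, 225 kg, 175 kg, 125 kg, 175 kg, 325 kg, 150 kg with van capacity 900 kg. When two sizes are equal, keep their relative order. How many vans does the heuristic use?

Sorted descending: 650, 325, 225, 175, 175, 150, 125.
  650 → van 1 (new)  [load 650/900]
  325 → van 2 (new)  [load 325/900]
  225 → van 1  [load 875/900]
  175 → van 2  [load 500/900]
  175 → van 2  [load 675/900]
  150 → van 2  [load 825/900]
  125 → van 3 (new)  [load 125/900]
3 vans opened.

3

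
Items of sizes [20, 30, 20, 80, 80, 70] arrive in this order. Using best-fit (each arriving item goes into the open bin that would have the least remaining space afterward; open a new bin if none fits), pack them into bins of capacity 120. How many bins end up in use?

  20 → bin 1 (new)  [load 20/120]
  30 → bin 1  [load 50/120]
  20 → bin 1  [load 70/120]
  80 → bin 2 (new)  [load 80/120]
  80 → bin 3 (new)  [load 80/120]
  70 → bin 4 (new)  [load 70/120]
4 bins opened.

4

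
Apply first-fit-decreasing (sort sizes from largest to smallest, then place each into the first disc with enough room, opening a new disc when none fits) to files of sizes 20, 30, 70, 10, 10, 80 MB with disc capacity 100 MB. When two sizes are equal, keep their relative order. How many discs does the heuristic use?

3

Sorted descending: 80, 70, 30, 20, 10, 10.
  80 → disc 1 (new)  [load 80/100]
  70 → disc 2 (new)  [load 70/100]
  30 → disc 2  [load 100/100]
  20 → disc 1  [load 100/100]
  10 → disc 3 (new)  [load 10/100]
  10 → disc 3  [load 20/100]
3 discs opened.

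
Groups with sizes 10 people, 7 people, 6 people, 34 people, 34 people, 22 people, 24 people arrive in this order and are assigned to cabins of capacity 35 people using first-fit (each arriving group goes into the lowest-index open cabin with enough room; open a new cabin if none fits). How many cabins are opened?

5

  10 → cabin 1 (new)  [load 10/35]
  7 → cabin 1  [load 17/35]
  6 → cabin 1  [load 23/35]
  34 → cabin 2 (new)  [load 34/35]
  34 → cabin 3 (new)  [load 34/35]
  22 → cabin 4 (new)  [load 22/35]
  24 → cabin 5 (new)  [load 24/35]
5 cabins opened.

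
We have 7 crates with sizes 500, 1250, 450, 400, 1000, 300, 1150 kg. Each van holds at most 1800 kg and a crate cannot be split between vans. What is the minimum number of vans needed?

Total = 1250 + 1150 + 1000 + 500 + 450 + 400 + 300 = 5050 kg.
Lower bound: ⌈5050/1800⌉ = 3 vans.
A packing using 3 vans:
  van 1: 1250 + 500 = 1750
  van 2: 1150 + 450 = 1600
  van 3: 1000 + 400 + 300 = 1700
This matches the lower bound, so 3 is optimal.

3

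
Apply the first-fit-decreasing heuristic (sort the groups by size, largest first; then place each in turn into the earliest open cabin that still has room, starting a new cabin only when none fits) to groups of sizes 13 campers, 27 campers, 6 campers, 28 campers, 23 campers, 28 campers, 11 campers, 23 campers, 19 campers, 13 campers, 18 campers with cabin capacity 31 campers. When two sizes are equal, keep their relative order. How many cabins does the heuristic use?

Sorted descending: 28, 28, 27, 23, 23, 19, 18, 13, 13, 11, 6.
  28 → cabin 1 (new)  [load 28/31]
  28 → cabin 2 (new)  [load 28/31]
  27 → cabin 3 (new)  [load 27/31]
  23 → cabin 4 (new)  [load 23/31]
  23 → cabin 5 (new)  [load 23/31]
  19 → cabin 6 (new)  [load 19/31]
  18 → cabin 7 (new)  [load 18/31]
  13 → cabin 7  [load 31/31]
  13 → cabin 8 (new)  [load 13/31]
  11 → cabin 6  [load 30/31]
  6 → cabin 4  [load 29/31]
8 cabins opened.

8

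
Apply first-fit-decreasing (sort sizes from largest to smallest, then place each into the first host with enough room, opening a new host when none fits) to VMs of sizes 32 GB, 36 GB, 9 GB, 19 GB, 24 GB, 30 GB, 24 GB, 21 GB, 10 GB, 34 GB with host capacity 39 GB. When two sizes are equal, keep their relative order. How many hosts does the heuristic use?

Sorted descending: 36, 34, 32, 30, 24, 24, 21, 19, 10, 9.
  36 → host 1 (new)  [load 36/39]
  34 → host 2 (new)  [load 34/39]
  32 → host 3 (new)  [load 32/39]
  30 → host 4 (new)  [load 30/39]
  24 → host 5 (new)  [load 24/39]
  24 → host 6 (new)  [load 24/39]
  21 → host 7 (new)  [load 21/39]
  19 → host 8 (new)  [load 19/39]
  10 → host 5  [load 34/39]
  9 → host 4  [load 39/39]
8 hosts opened.

8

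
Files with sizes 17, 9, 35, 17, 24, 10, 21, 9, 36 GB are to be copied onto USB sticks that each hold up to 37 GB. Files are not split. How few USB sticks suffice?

Total = 36 + 35 + 24 + 21 + 17 + 17 + 10 + 9 + 9 = 178 GB.
Lower bound: ⌈178/37⌉ = 5 USB sticks.
A packing using 6 USB sticks:
  USB stick 1: 36 = 36
  USB stick 2: 35 = 35
  USB stick 3: 24 + 10 = 34
  USB stick 4: 21 + 9 = 30
  USB stick 5: 17 + 17 = 34
  USB stick 6: 9 = 9
No arrangement into 5 USB sticks stays within capacity, so 6 is optimal.

6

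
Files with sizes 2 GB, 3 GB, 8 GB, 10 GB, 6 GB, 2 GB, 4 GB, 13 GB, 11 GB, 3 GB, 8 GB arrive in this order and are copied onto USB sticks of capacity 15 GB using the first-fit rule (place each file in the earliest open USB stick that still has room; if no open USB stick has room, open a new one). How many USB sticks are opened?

  2 → USB stick 1 (new)  [load 2/15]
  3 → USB stick 1  [load 5/15]
  8 → USB stick 1  [load 13/15]
  10 → USB stick 2 (new)  [load 10/15]
  6 → USB stick 3 (new)  [load 6/15]
  2 → USB stick 1  [load 15/15]
  4 → USB stick 2  [load 14/15]
  13 → USB stick 4 (new)  [load 13/15]
  11 → USB stick 5 (new)  [load 11/15]
  3 → USB stick 3  [load 9/15]
  8 → USB stick 6 (new)  [load 8/15]
6 USB sticks opened.

6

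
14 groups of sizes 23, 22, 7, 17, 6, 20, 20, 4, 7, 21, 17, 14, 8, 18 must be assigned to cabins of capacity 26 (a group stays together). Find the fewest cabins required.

9

Total = 23 + 22 + 21 + 20 + 20 + 18 + 17 + 17 + 14 + 8 + 7 + 7 + 6 + 4 = 204.
Lower bound: ⌈204/26⌉ = 8 cabins.
Also, 9 groups each exceed 13, and no two of those can share a cabin, so at least 9 cabins are needed.
A packing using 9 cabins:
  cabin 1: 23 = 23
  cabin 2: 22 + 4 = 26
  cabin 3: 21 = 21
  cabin 4: 20 + 6 = 26
  cabin 5: 20 = 20
  cabin 6: 18 + 8 = 26
  cabin 7: 17 + 7 = 24
  cabin 8: 17 + 7 = 24
  cabin 9: 14 = 14
This matches the lower bound, so 9 is optimal.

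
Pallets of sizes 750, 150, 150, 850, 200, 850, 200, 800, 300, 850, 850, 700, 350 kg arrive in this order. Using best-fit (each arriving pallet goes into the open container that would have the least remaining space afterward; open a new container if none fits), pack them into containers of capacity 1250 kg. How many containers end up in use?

7

  750 → container 1 (new)  [load 750/1250]
  150 → container 1  [load 900/1250]
  150 → container 1  [load 1050/1250]
  850 → container 2 (new)  [load 850/1250]
  200 → container 1  [load 1250/1250]
  850 → container 3 (new)  [load 850/1250]
  200 → container 2  [load 1050/1250]
  800 → container 4 (new)  [load 800/1250]
  300 → container 3  [load 1150/1250]
  850 → container 5 (new)  [load 850/1250]
  850 → container 6 (new)  [load 850/1250]
  700 → container 7 (new)  [load 700/1250]
  350 → container 5  [load 1200/1250]
7 containers opened.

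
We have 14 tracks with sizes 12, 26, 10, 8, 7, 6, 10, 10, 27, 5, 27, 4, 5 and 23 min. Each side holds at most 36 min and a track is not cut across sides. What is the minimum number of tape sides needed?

6

Total = 27 + 27 + 26 + 23 + 12 + 10 + 10 + 10 + 8 + 7 + 6 + 5 + 5 + 4 = 180 min.
Lower bound: ⌈180/36⌉ = 5 tape sides.
A packing using 6 tape sides:
  side 1: 27 + 8 = 35
  side 2: 27 + 7 = 34
  side 3: 26 + 10 = 36
  side 4: 23 + 12 = 35
  side 5: 10 + 10 + 6 + 5 + 5 = 36
  side 6: 4 = 4
No arrangement into 5 tape sides stays within capacity, so 6 is optimal.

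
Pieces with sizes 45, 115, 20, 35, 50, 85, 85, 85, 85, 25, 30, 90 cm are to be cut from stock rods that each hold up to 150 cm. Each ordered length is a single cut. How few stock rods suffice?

6

Total = 115 + 90 + 85 + 85 + 85 + 85 + 50 + 45 + 35 + 30 + 25 + 20 = 750 cm.
Lower bound: ⌈750/150⌉ = 5 stock rods.
Also, 6 pieces each exceed 75 cm, and no two of those can share a stock rod, so at least 6 stock rods are needed.
A packing using 6 stock rods:
  stock rod 1: 115 + 35 = 150
  stock rod 2: 90 + 50 = 140
  stock rod 3: 85 + 45 + 20 = 150
  stock rod 4: 85 + 30 + 25 = 140
  stock rod 5: 85 = 85
  stock rod 6: 85 = 85
This matches the lower bound, so 6 is optimal.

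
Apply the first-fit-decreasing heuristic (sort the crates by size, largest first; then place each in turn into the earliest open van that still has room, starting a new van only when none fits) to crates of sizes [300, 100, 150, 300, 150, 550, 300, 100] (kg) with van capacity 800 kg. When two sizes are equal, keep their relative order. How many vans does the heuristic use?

Sorted descending: 550, 300, 300, 300, 150, 150, 100, 100.
  550 → van 1 (new)  [load 550/800]
  300 → van 2 (new)  [load 300/800]
  300 → van 2  [load 600/800]
  300 → van 3 (new)  [load 300/800]
  150 → van 1  [load 700/800]
  150 → van 2  [load 750/800]
  100 → van 1  [load 800/800]
  100 → van 3  [load 400/800]
3 vans opened.

3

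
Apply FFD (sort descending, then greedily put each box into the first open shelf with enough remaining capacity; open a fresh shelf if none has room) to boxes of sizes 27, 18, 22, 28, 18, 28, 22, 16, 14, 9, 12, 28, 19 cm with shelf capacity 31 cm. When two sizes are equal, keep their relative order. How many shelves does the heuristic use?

Sorted descending: 28, 28, 28, 27, 22, 22, 19, 18, 18, 16, 14, 12, 9.
  28 → shelf 1 (new)  [load 28/31]
  28 → shelf 2 (new)  [load 28/31]
  28 → shelf 3 (new)  [load 28/31]
  27 → shelf 4 (new)  [load 27/31]
  22 → shelf 5 (new)  [load 22/31]
  22 → shelf 6 (new)  [load 22/31]
  19 → shelf 7 (new)  [load 19/31]
  18 → shelf 8 (new)  [load 18/31]
  18 → shelf 9 (new)  [load 18/31]
  16 → shelf 10 (new)  [load 16/31]
  14 → shelf 10  [load 30/31]
  12 → shelf 7  [load 31/31]
  9 → shelf 5  [load 31/31]
10 shelves opened.

10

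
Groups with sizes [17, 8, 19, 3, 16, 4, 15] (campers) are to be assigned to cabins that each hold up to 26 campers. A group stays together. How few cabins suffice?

Total = 19 + 17 + 16 + 15 + 8 + 4 + 3 = 82 campers.
Lower bound: ⌈82/26⌉ = 4 cabins.
A packing using 4 cabins:
  cabin 1: 19 + 4 + 3 = 26
  cabin 2: 17 + 8 = 25
  cabin 3: 16 = 16
  cabin 4: 15 = 15
This matches the lower bound, so 4 is optimal.

4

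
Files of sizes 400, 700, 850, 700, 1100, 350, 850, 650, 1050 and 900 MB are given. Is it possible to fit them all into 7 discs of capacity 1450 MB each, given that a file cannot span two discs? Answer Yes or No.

Yes

A valid assignment using 7 discs:
  disc 1: 1100 + 350 = 1450
  disc 2: 1050 + 400 = 1450
  disc 3: 900 = 900
  disc 4: 850 = 850
  disc 5: 850 = 850
  disc 6: 700 + 700 = 1400
  disc 7: 650 = 650
Every load is within 1450 MB, so 7 discs suffice.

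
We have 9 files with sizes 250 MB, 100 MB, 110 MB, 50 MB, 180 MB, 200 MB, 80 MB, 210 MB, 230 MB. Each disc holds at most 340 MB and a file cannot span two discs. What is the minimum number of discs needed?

Total = 250 + 230 + 210 + 200 + 180 + 110 + 100 + 80 + 50 = 1410 MB.
Lower bound: ⌈1410/340⌉ = 5 discs.
A packing using 5 discs:
  disc 1: 250 + 80 = 330
  disc 2: 230 + 110 = 340
  disc 3: 210 + 100 = 310
  disc 4: 200 + 50 = 250
  disc 5: 180 = 180
This matches the lower bound, so 5 is optimal.

5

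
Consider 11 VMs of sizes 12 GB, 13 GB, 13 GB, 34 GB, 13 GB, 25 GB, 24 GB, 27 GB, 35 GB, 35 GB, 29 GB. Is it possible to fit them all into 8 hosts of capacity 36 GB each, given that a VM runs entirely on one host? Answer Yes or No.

No

Total = 260 GB; ⌈260/36⌉ = 8.
The bound of 8 does not rule out 8, but exhaustive search shows no assignment into 8 hosts of capacity 36 GB exists — the minimum is 9.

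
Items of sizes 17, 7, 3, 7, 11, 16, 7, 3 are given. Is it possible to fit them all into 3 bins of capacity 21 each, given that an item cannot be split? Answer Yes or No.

No

Total = 71; ⌈71/21⌉ = 4.
At least 4 bins are required, but only 3 are allowed.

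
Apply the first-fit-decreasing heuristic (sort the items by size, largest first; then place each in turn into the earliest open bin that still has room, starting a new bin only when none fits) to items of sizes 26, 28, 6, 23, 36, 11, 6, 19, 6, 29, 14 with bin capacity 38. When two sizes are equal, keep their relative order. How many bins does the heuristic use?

Sorted descending: 36, 29, 28, 26, 23, 19, 14, 11, 6, 6, 6.
  36 → bin 1 (new)  [load 36/38]
  29 → bin 2 (new)  [load 29/38]
  28 → bin 3 (new)  [load 28/38]
  26 → bin 4 (new)  [load 26/38]
  23 → bin 5 (new)  [load 23/38]
  19 → bin 6 (new)  [load 19/38]
  14 → bin 5  [load 37/38]
  11 → bin 4  [load 37/38]
  6 → bin 2  [load 35/38]
  6 → bin 3  [load 34/38]
  6 → bin 6  [load 25/38]
6 bins opened.

6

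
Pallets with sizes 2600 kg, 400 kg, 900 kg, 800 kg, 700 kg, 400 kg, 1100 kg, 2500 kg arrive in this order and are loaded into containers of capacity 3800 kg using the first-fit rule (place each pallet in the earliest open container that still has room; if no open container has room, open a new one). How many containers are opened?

3

  2600 → container 1 (new)  [load 2600/3800]
  400 → container 1  [load 3000/3800]
  900 → container 2 (new)  [load 900/3800]
  800 → container 1  [load 3800/3800]
  700 → container 2  [load 1600/3800]
  400 → container 2  [load 2000/3800]
  1100 → container 2  [load 3100/3800]
  2500 → container 3 (new)  [load 2500/3800]
3 containers opened.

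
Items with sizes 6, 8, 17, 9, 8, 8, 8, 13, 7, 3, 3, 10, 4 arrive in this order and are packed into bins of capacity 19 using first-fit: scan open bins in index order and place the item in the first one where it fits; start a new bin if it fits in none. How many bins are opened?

6

  6 → bin 1 (new)  [load 6/19]
  8 → bin 1  [load 14/19]
  17 → bin 2 (new)  [load 17/19]
  9 → bin 3 (new)  [load 9/19]
  8 → bin 3  [load 17/19]
  8 → bin 4 (new)  [load 8/19]
  8 → bin 4  [load 16/19]
  13 → bin 5 (new)  [load 13/19]
  7 → bin 6 (new)  [load 7/19]
  3 → bin 1  [load 17/19]
  3 → bin 4  [load 19/19]
  10 → bin 6  [load 17/19]
  4 → bin 5  [load 17/19]
6 bins opened.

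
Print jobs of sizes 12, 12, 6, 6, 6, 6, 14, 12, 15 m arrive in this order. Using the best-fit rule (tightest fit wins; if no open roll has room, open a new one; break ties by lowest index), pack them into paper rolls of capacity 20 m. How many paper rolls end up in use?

  12 → roll 1 (new)  [load 12/20]
  12 → roll 2 (new)  [load 12/20]
  6 → roll 1  [load 18/20]
  6 → roll 2  [load 18/20]
  6 → roll 3 (new)  [load 6/20]
  6 → roll 3  [load 12/20]
  14 → roll 4 (new)  [load 14/20]
  12 → roll 5 (new)  [load 12/20]
  15 → roll 6 (new)  [load 15/20]
6 paper rolls opened.

6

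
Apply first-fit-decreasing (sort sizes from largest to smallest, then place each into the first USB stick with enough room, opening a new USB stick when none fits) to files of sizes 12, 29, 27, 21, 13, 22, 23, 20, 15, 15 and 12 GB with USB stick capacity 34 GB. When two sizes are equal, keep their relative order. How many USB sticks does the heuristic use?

Sorted descending: 29, 27, 23, 22, 21, 20, 15, 15, 13, 12, 12.
  29 → USB stick 1 (new)  [load 29/34]
  27 → USB stick 2 (new)  [load 27/34]
  23 → USB stick 3 (new)  [load 23/34]
  22 → USB stick 4 (new)  [load 22/34]
  21 → USB stick 5 (new)  [load 21/34]
  20 → USB stick 6 (new)  [load 20/34]
  15 → USB stick 7 (new)  [load 15/34]
  15 → USB stick 7  [load 30/34]
  13 → USB stick 5  [load 34/34]
  12 → USB stick 4  [load 34/34]
  12 → USB stick 6  [load 32/34]
7 USB sticks opened.

7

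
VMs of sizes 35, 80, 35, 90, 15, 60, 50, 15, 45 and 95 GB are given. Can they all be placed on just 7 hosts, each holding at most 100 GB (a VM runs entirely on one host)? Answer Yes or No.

A valid assignment using 6 hosts:
  host 1: 95 = 95
  host 2: 90 = 90
  host 3: 80 + 15 = 95
  host 4: 60 + 35 = 95
  host 5: 50 + 45 = 95
  host 6: 35 + 15 = 50
That uses only 6 ≤ 7, so 7 hosts are enough.

Yes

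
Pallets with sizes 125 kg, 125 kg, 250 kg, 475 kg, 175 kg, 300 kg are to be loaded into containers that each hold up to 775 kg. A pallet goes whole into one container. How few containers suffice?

2

Total = 475 + 300 + 250 + 175 + 125 + 125 = 1450 kg.
Lower bound: ⌈1450/775⌉ = 2 containers.
A packing using 2 containers:
  container 1: 475 + 300 = 775
  container 2: 250 + 175 + 125 + 125 = 675
This matches the lower bound, so 2 is optimal.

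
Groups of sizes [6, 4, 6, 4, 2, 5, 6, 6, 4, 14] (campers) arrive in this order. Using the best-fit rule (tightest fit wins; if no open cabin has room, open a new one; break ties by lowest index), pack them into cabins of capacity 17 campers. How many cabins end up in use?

  6 → cabin 1 (new)  [load 6/17]
  4 → cabin 1  [load 10/17]
  6 → cabin 1  [load 16/17]
  4 → cabin 2 (new)  [load 4/17]
  2 → cabin 2  [load 6/17]
  5 → cabin 2  [load 11/17]
  6 → cabin 2  [load 17/17]
  6 → cabin 3 (new)  [load 6/17]
  4 → cabin 3  [load 10/17]
  14 → cabin 4 (new)  [load 14/17]
4 cabins opened.

4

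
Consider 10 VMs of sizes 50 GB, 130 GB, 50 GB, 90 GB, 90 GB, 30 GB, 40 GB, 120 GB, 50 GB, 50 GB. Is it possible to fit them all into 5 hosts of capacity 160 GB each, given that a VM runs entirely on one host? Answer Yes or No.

Yes

A valid assignment using 5 hosts:
  host 1: 130 + 30 = 160
  host 2: 120 + 40 = 160
  host 3: 90 + 50 = 140
  host 4: 90 + 50 = 140
  host 5: 50 + 50 = 100
Every load is within 160 GB, so 5 hosts suffice.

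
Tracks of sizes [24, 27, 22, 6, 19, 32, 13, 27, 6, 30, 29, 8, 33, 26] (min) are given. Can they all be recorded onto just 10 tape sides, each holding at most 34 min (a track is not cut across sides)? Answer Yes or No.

A valid assignment using 10 tape sides:
  side 1: 33 = 33
  side 2: 32 = 32
  side 3: 30 = 30
  side 4: 29 = 29
  side 5: 27 + 6 = 33
  side 6: 27 + 6 = 33
  side 7: 26 + 8 = 34
  side 8: 24 = 24
  side 9: 22 = 22
  side 10: 19 + 13 = 32
Every load is within 34 min, so 10 tape sides suffice.

Yes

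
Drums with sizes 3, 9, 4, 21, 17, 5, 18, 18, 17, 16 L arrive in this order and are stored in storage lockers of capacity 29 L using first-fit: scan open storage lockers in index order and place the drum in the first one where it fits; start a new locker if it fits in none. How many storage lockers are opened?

7

  3 → locker 1 (new)  [load 3/29]
  9 → locker 1  [load 12/29]
  4 → locker 1  [load 16/29]
  21 → locker 2 (new)  [load 21/29]
  17 → locker 3 (new)  [load 17/29]
  5 → locker 1  [load 21/29]
  18 → locker 4 (new)  [load 18/29]
  18 → locker 5 (new)  [load 18/29]
  17 → locker 6 (new)  [load 17/29]
  16 → locker 7 (new)  [load 16/29]
7 storage lockers opened.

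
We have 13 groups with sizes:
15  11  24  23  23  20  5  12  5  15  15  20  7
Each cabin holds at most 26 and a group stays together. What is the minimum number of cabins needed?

Total = 24 + 23 + 23 + 20 + 20 + 15 + 15 + 15 + 12 + 11 + 7 + 5 + 5 = 195.
Lower bound: ⌈195/26⌉ = 8 cabins.
A packing using 9 cabins:
  cabin 1: 24 = 24
  cabin 2: 23 = 23
  cabin 3: 23 = 23
  cabin 4: 20 + 5 = 25
  cabin 5: 20 + 5 = 25
  cabin 6: 15 + 11 = 26
  cabin 7: 15 + 7 = 22
  cabin 8: 15 = 15
  cabin 9: 12 = 12
No arrangement into 8 cabins stays within capacity, so 9 is optimal.

9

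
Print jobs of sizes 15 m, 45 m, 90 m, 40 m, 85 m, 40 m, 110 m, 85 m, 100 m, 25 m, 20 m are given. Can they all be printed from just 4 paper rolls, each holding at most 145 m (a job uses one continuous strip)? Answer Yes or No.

No

Total = 655 m; ⌈655/145⌉ = 5.
At least 5 paper rolls are required, but only 4 are allowed.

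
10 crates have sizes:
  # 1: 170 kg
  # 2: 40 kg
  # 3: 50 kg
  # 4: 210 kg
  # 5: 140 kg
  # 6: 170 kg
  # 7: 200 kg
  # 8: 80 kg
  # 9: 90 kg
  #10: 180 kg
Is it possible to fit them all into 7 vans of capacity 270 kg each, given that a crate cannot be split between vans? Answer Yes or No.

A valid assignment using 6 vans:
  van 1: 210 + 50 = 260
  van 2: 200 + 40 = 240
  van 3: 180 + 90 = 270
  van 4: 170 + 80 = 250
  van 5: 170 = 170
  van 6: 140 = 140
That uses only 6 ≤ 7, so 7 vans are enough.

Yes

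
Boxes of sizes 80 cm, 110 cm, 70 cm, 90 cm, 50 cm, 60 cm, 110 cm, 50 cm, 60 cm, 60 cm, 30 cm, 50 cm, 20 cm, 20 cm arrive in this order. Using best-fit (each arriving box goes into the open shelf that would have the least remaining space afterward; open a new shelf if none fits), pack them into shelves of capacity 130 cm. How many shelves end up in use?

  80 → shelf 1 (new)  [load 80/130]
  110 → shelf 2 (new)  [load 110/130]
  70 → shelf 3 (new)  [load 70/130]
  90 → shelf 4 (new)  [load 90/130]
  50 → shelf 1  [load 130/130]
  60 → shelf 3  [load 130/130]
  110 → shelf 5 (new)  [load 110/130]
  50 → shelf 6 (new)  [load 50/130]
  60 → shelf 6  [load 110/130]
  60 → shelf 7 (new)  [load 60/130]
  30 → shelf 4  [load 120/130]
  50 → shelf 7  [load 110/130]
  20 → shelf 2  [load 130/130]
  20 → shelf 5  [load 130/130]
7 shelves opened.

7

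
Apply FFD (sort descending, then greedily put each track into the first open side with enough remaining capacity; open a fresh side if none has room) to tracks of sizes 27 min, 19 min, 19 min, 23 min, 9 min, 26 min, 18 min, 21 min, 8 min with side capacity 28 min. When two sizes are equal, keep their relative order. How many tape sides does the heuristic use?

7

Sorted descending: 27, 26, 23, 21, 19, 19, 18, 9, 8.
  27 → side 1 (new)  [load 27/28]
  26 → side 2 (new)  [load 26/28]
  23 → side 3 (new)  [load 23/28]
  21 → side 4 (new)  [load 21/28]
  19 → side 5 (new)  [load 19/28]
  19 → side 6 (new)  [load 19/28]
  18 → side 7 (new)  [load 18/28]
  9 → side 5  [load 28/28]
  8 → side 6  [load 27/28]
7 tape sides opened.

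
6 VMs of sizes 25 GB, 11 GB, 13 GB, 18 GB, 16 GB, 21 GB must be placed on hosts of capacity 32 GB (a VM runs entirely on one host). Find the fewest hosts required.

Total = 25 + 21 + 18 + 16 + 13 + 11 = 104 GB.
Lower bound: ⌈104/32⌉ = 4 hosts.
A packing using 4 hosts:
  host 1: 25 = 25
  host 2: 21 + 11 = 32
  host 3: 18 + 13 = 31
  host 4: 16 = 16
This matches the lower bound, so 4 is optimal.

4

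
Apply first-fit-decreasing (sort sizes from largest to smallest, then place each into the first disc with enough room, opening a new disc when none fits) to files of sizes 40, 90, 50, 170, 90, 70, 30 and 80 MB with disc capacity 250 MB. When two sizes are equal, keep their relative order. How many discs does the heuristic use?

Sorted descending: 170, 90, 90, 80, 70, 50, 40, 30.
  170 → disc 1 (new)  [load 170/250]
  90 → disc 2 (new)  [load 90/250]
  90 → disc 2  [load 180/250]
  80 → disc 1  [load 250/250]
  70 → disc 2  [load 250/250]
  50 → disc 3 (new)  [load 50/250]
  40 → disc 3  [load 90/250]
  30 → disc 3  [load 120/250]
3 discs opened.

3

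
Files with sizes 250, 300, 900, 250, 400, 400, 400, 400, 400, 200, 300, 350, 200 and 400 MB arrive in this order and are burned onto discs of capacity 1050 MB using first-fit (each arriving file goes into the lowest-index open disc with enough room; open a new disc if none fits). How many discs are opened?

6

  250 → disc 1 (new)  [load 250/1050]
  300 → disc 1  [load 550/1050]
  900 → disc 2 (new)  [load 900/1050]
  250 → disc 1  [load 800/1050]
  400 → disc 3 (new)  [load 400/1050]
  400 → disc 3  [load 800/1050]
  400 → disc 4 (new)  [load 400/1050]
  400 → disc 4  [load 800/1050]
  400 → disc 5 (new)  [load 400/1050]
  200 → disc 1  [load 1000/1050]
  300 → disc 5  [load 700/1050]
  350 → disc 5  [load 1050/1050]
  200 → disc 3  [load 1000/1050]
  400 → disc 6 (new)  [load 400/1050]
6 discs opened.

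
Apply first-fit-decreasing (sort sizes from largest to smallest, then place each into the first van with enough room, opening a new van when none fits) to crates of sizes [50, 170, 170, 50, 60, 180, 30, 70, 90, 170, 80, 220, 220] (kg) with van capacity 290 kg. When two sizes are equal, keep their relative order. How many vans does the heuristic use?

6

Sorted descending: 220, 220, 180, 170, 170, 170, 90, 80, 70, 60, 50, 50, 30.
  220 → van 1 (new)  [load 220/290]
  220 → van 2 (new)  [load 220/290]
  180 → van 3 (new)  [load 180/290]
  170 → van 4 (new)  [load 170/290]
  170 → van 5 (new)  [load 170/290]
  170 → van 6 (new)  [load 170/290]
  90 → van 3  [load 270/290]
  80 → van 4  [load 250/290]
  70 → van 1  [load 290/290]
  60 → van 2  [load 280/290]
  50 → van 5  [load 220/290]
  50 → van 5  [load 270/290]
  30 → van 4  [load 280/290]
6 vans opened.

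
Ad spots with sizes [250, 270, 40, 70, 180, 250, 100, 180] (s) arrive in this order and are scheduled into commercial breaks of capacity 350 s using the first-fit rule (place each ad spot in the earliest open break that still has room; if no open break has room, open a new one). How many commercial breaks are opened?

  250 → break 1 (new)  [load 250/350]
  270 → break 2 (new)  [load 270/350]
  40 → break 1  [load 290/350]
  70 → break 2  [load 340/350]
  180 → break 3 (new)  [load 180/350]
  250 → break 4 (new)  [load 250/350]
  100 → break 3  [load 280/350]
  180 → break 5 (new)  [load 180/350]
5 commercial breaks opened.

5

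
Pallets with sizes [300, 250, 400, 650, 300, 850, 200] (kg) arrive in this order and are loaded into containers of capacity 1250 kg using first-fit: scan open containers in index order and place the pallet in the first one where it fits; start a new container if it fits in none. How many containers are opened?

3

  300 → container 1 (new)  [load 300/1250]
  250 → container 1  [load 550/1250]
  400 → container 1  [load 950/1250]
  650 → container 2 (new)  [load 650/1250]
  300 → container 1  [load 1250/1250]
  850 → container 3 (new)  [load 850/1250]
  200 → container 2  [load 850/1250]
3 containers opened.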